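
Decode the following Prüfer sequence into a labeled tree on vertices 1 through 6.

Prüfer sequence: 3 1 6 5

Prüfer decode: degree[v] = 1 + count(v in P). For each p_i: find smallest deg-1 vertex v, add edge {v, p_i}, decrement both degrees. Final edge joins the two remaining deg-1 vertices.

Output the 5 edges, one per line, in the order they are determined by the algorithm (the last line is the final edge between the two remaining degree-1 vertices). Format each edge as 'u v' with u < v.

Answer: 2 3
1 3
1 6
4 5
5 6

Derivation:
Initial degrees: {1:2, 2:1, 3:2, 4:1, 5:2, 6:2}
Step 1: smallest deg-1 vertex = 2, p_1 = 3. Add edge {2,3}. Now deg[2]=0, deg[3]=1.
Step 2: smallest deg-1 vertex = 3, p_2 = 1. Add edge {1,3}. Now deg[3]=0, deg[1]=1.
Step 3: smallest deg-1 vertex = 1, p_3 = 6. Add edge {1,6}. Now deg[1]=0, deg[6]=1.
Step 4: smallest deg-1 vertex = 4, p_4 = 5. Add edge {4,5}. Now deg[4]=0, deg[5]=1.
Final: two remaining deg-1 vertices are 5, 6. Add edge {5,6}.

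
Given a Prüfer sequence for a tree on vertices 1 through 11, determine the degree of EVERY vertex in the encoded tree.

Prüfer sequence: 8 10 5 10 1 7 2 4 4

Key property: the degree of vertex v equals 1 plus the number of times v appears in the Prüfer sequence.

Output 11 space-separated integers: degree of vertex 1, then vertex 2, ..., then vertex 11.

Answer: 2 2 1 3 2 1 2 2 1 3 1

Derivation:
p_1 = 8: count[8] becomes 1
p_2 = 10: count[10] becomes 1
p_3 = 5: count[5] becomes 1
p_4 = 10: count[10] becomes 2
p_5 = 1: count[1] becomes 1
p_6 = 7: count[7] becomes 1
p_7 = 2: count[2] becomes 1
p_8 = 4: count[4] becomes 1
p_9 = 4: count[4] becomes 2
Degrees (1 + count): deg[1]=1+1=2, deg[2]=1+1=2, deg[3]=1+0=1, deg[4]=1+2=3, deg[5]=1+1=2, deg[6]=1+0=1, deg[7]=1+1=2, deg[8]=1+1=2, deg[9]=1+0=1, deg[10]=1+2=3, deg[11]=1+0=1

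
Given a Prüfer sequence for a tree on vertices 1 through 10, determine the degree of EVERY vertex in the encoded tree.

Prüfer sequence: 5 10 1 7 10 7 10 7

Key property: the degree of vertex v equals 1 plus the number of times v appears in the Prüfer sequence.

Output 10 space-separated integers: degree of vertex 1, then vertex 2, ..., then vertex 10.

Answer: 2 1 1 1 2 1 4 1 1 4

Derivation:
p_1 = 5: count[5] becomes 1
p_2 = 10: count[10] becomes 1
p_3 = 1: count[1] becomes 1
p_4 = 7: count[7] becomes 1
p_5 = 10: count[10] becomes 2
p_6 = 7: count[7] becomes 2
p_7 = 10: count[10] becomes 3
p_8 = 7: count[7] becomes 3
Degrees (1 + count): deg[1]=1+1=2, deg[2]=1+0=1, deg[3]=1+0=1, deg[4]=1+0=1, deg[5]=1+1=2, deg[6]=1+0=1, deg[7]=1+3=4, deg[8]=1+0=1, deg[9]=1+0=1, deg[10]=1+3=4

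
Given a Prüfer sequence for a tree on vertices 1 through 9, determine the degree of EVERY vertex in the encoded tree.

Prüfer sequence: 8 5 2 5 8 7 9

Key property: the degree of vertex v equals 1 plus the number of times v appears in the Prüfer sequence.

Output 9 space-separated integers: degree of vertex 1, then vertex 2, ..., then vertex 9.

Answer: 1 2 1 1 3 1 2 3 2

Derivation:
p_1 = 8: count[8] becomes 1
p_2 = 5: count[5] becomes 1
p_3 = 2: count[2] becomes 1
p_4 = 5: count[5] becomes 2
p_5 = 8: count[8] becomes 2
p_6 = 7: count[7] becomes 1
p_7 = 9: count[9] becomes 1
Degrees (1 + count): deg[1]=1+0=1, deg[2]=1+1=2, deg[3]=1+0=1, deg[4]=1+0=1, deg[5]=1+2=3, deg[6]=1+0=1, deg[7]=1+1=2, deg[8]=1+2=3, deg[9]=1+1=2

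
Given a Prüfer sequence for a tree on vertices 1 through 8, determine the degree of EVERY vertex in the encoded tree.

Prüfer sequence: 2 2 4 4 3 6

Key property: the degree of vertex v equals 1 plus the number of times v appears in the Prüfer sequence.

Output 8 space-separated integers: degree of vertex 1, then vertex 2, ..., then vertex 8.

p_1 = 2: count[2] becomes 1
p_2 = 2: count[2] becomes 2
p_3 = 4: count[4] becomes 1
p_4 = 4: count[4] becomes 2
p_5 = 3: count[3] becomes 1
p_6 = 6: count[6] becomes 1
Degrees (1 + count): deg[1]=1+0=1, deg[2]=1+2=3, deg[3]=1+1=2, deg[4]=1+2=3, deg[5]=1+0=1, deg[6]=1+1=2, deg[7]=1+0=1, deg[8]=1+0=1

Answer: 1 3 2 3 1 2 1 1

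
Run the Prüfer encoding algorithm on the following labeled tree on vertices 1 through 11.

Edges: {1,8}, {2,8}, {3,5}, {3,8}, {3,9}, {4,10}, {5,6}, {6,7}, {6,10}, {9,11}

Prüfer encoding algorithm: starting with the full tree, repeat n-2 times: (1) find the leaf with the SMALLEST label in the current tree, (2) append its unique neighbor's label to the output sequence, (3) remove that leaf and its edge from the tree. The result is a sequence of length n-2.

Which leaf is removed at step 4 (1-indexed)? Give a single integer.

Step 1: current leaves = {1,2,4,7,11}. Remove leaf 1 (neighbor: 8).
Step 2: current leaves = {2,4,7,11}. Remove leaf 2 (neighbor: 8).
Step 3: current leaves = {4,7,8,11}. Remove leaf 4 (neighbor: 10).
Step 4: current leaves = {7,8,10,11}. Remove leaf 7 (neighbor: 6).

Answer: 7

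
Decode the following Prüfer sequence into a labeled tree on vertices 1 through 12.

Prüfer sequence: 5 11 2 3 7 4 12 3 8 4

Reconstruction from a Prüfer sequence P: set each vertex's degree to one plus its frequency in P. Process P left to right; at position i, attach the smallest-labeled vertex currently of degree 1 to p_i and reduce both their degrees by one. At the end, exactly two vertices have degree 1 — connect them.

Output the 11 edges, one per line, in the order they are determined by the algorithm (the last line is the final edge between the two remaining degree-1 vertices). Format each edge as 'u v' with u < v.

Initial degrees: {1:1, 2:2, 3:3, 4:3, 5:2, 6:1, 7:2, 8:2, 9:1, 10:1, 11:2, 12:2}
Step 1: smallest deg-1 vertex = 1, p_1 = 5. Add edge {1,5}. Now deg[1]=0, deg[5]=1.
Step 2: smallest deg-1 vertex = 5, p_2 = 11. Add edge {5,11}. Now deg[5]=0, deg[11]=1.
Step 3: smallest deg-1 vertex = 6, p_3 = 2. Add edge {2,6}. Now deg[6]=0, deg[2]=1.
Step 4: smallest deg-1 vertex = 2, p_4 = 3. Add edge {2,3}. Now deg[2]=0, deg[3]=2.
Step 5: smallest deg-1 vertex = 9, p_5 = 7. Add edge {7,9}. Now deg[9]=0, deg[7]=1.
Step 6: smallest deg-1 vertex = 7, p_6 = 4. Add edge {4,7}. Now deg[7]=0, deg[4]=2.
Step 7: smallest deg-1 vertex = 10, p_7 = 12. Add edge {10,12}. Now deg[10]=0, deg[12]=1.
Step 8: smallest deg-1 vertex = 11, p_8 = 3. Add edge {3,11}. Now deg[11]=0, deg[3]=1.
Step 9: smallest deg-1 vertex = 3, p_9 = 8. Add edge {3,8}. Now deg[3]=0, deg[8]=1.
Step 10: smallest deg-1 vertex = 8, p_10 = 4. Add edge {4,8}. Now deg[8]=0, deg[4]=1.
Final: two remaining deg-1 vertices are 4, 12. Add edge {4,12}.

Answer: 1 5
5 11
2 6
2 3
7 9
4 7
10 12
3 11
3 8
4 8
4 12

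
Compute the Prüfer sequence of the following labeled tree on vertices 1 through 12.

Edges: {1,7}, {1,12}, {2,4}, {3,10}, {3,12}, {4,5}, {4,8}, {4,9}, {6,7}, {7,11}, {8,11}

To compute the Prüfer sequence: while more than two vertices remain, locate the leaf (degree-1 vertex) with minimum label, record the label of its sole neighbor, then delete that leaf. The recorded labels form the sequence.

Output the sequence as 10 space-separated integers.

Answer: 4 4 7 4 8 11 3 12 7 1

Derivation:
Step 1: leaves = {2,5,6,9,10}. Remove smallest leaf 2, emit neighbor 4.
Step 2: leaves = {5,6,9,10}. Remove smallest leaf 5, emit neighbor 4.
Step 3: leaves = {6,9,10}. Remove smallest leaf 6, emit neighbor 7.
Step 4: leaves = {9,10}. Remove smallest leaf 9, emit neighbor 4.
Step 5: leaves = {4,10}. Remove smallest leaf 4, emit neighbor 8.
Step 6: leaves = {8,10}. Remove smallest leaf 8, emit neighbor 11.
Step 7: leaves = {10,11}. Remove smallest leaf 10, emit neighbor 3.
Step 8: leaves = {3,11}. Remove smallest leaf 3, emit neighbor 12.
Step 9: leaves = {11,12}. Remove smallest leaf 11, emit neighbor 7.
Step 10: leaves = {7,12}. Remove smallest leaf 7, emit neighbor 1.
Done: 2 vertices remain (1, 12). Sequence = [4 4 7 4 8 11 3 12 7 1]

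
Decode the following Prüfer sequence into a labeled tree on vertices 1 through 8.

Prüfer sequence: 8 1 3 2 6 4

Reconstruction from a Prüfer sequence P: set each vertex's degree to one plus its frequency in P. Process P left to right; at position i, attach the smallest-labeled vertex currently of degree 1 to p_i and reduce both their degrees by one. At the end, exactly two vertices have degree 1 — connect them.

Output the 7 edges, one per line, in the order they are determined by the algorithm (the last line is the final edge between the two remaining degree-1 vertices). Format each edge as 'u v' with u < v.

Answer: 5 8
1 7
1 3
2 3
2 6
4 6
4 8

Derivation:
Initial degrees: {1:2, 2:2, 3:2, 4:2, 5:1, 6:2, 7:1, 8:2}
Step 1: smallest deg-1 vertex = 5, p_1 = 8. Add edge {5,8}. Now deg[5]=0, deg[8]=1.
Step 2: smallest deg-1 vertex = 7, p_2 = 1. Add edge {1,7}. Now deg[7]=0, deg[1]=1.
Step 3: smallest deg-1 vertex = 1, p_3 = 3. Add edge {1,3}. Now deg[1]=0, deg[3]=1.
Step 4: smallest deg-1 vertex = 3, p_4 = 2. Add edge {2,3}. Now deg[3]=0, deg[2]=1.
Step 5: smallest deg-1 vertex = 2, p_5 = 6. Add edge {2,6}. Now deg[2]=0, deg[6]=1.
Step 6: smallest deg-1 vertex = 6, p_6 = 4. Add edge {4,6}. Now deg[6]=0, deg[4]=1.
Final: two remaining deg-1 vertices are 4, 8. Add edge {4,8}.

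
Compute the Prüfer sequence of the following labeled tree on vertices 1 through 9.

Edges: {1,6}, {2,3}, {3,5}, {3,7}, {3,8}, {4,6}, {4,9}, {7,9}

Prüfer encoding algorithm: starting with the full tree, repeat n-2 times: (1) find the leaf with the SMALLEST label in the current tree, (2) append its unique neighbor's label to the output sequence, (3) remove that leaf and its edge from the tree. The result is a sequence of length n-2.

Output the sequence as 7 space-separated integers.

Answer: 6 3 3 4 9 3 7

Derivation:
Step 1: leaves = {1,2,5,8}. Remove smallest leaf 1, emit neighbor 6.
Step 2: leaves = {2,5,6,8}. Remove smallest leaf 2, emit neighbor 3.
Step 3: leaves = {5,6,8}. Remove smallest leaf 5, emit neighbor 3.
Step 4: leaves = {6,8}. Remove smallest leaf 6, emit neighbor 4.
Step 5: leaves = {4,8}. Remove smallest leaf 4, emit neighbor 9.
Step 6: leaves = {8,9}. Remove smallest leaf 8, emit neighbor 3.
Step 7: leaves = {3,9}. Remove smallest leaf 3, emit neighbor 7.
Done: 2 vertices remain (7, 9). Sequence = [6 3 3 4 9 3 7]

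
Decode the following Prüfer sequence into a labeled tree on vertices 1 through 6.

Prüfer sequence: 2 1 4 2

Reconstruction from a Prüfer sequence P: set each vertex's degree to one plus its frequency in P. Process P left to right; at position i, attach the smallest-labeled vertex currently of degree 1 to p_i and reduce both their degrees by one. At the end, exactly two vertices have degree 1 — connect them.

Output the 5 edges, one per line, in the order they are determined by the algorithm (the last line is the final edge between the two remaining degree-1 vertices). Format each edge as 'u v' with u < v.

Answer: 2 3
1 5
1 4
2 4
2 6

Derivation:
Initial degrees: {1:2, 2:3, 3:1, 4:2, 5:1, 6:1}
Step 1: smallest deg-1 vertex = 3, p_1 = 2. Add edge {2,3}. Now deg[3]=0, deg[2]=2.
Step 2: smallest deg-1 vertex = 5, p_2 = 1. Add edge {1,5}. Now deg[5]=0, deg[1]=1.
Step 3: smallest deg-1 vertex = 1, p_3 = 4. Add edge {1,4}. Now deg[1]=0, deg[4]=1.
Step 4: smallest deg-1 vertex = 4, p_4 = 2. Add edge {2,4}. Now deg[4]=0, deg[2]=1.
Final: two remaining deg-1 vertices are 2, 6. Add edge {2,6}.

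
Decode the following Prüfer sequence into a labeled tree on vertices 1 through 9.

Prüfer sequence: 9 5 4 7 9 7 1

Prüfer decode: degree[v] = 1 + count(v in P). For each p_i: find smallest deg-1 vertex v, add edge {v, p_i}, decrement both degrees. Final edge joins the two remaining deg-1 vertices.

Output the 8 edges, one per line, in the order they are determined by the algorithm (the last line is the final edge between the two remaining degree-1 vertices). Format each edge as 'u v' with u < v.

Initial degrees: {1:2, 2:1, 3:1, 4:2, 5:2, 6:1, 7:3, 8:1, 9:3}
Step 1: smallest deg-1 vertex = 2, p_1 = 9. Add edge {2,9}. Now deg[2]=0, deg[9]=2.
Step 2: smallest deg-1 vertex = 3, p_2 = 5. Add edge {3,5}. Now deg[3]=0, deg[5]=1.
Step 3: smallest deg-1 vertex = 5, p_3 = 4. Add edge {4,5}. Now deg[5]=0, deg[4]=1.
Step 4: smallest deg-1 vertex = 4, p_4 = 7. Add edge {4,7}. Now deg[4]=0, deg[7]=2.
Step 5: smallest deg-1 vertex = 6, p_5 = 9. Add edge {6,9}. Now deg[6]=0, deg[9]=1.
Step 6: smallest deg-1 vertex = 8, p_6 = 7. Add edge {7,8}. Now deg[8]=0, deg[7]=1.
Step 7: smallest deg-1 vertex = 7, p_7 = 1. Add edge {1,7}. Now deg[7]=0, deg[1]=1.
Final: two remaining deg-1 vertices are 1, 9. Add edge {1,9}.

Answer: 2 9
3 5
4 5
4 7
6 9
7 8
1 7
1 9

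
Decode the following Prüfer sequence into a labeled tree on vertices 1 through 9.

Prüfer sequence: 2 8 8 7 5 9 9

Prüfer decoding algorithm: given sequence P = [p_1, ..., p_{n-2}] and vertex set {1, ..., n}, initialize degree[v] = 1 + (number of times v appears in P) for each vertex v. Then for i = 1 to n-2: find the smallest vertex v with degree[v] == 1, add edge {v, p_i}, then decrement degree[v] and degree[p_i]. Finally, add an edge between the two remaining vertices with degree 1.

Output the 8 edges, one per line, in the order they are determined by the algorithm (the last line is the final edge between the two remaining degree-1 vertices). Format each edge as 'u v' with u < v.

Initial degrees: {1:1, 2:2, 3:1, 4:1, 5:2, 6:1, 7:2, 8:3, 9:3}
Step 1: smallest deg-1 vertex = 1, p_1 = 2. Add edge {1,2}. Now deg[1]=0, deg[2]=1.
Step 2: smallest deg-1 vertex = 2, p_2 = 8. Add edge {2,8}. Now deg[2]=0, deg[8]=2.
Step 3: smallest deg-1 vertex = 3, p_3 = 8. Add edge {3,8}. Now deg[3]=0, deg[8]=1.
Step 4: smallest deg-1 vertex = 4, p_4 = 7. Add edge {4,7}. Now deg[4]=0, deg[7]=1.
Step 5: smallest deg-1 vertex = 6, p_5 = 5. Add edge {5,6}. Now deg[6]=0, deg[5]=1.
Step 6: smallest deg-1 vertex = 5, p_6 = 9. Add edge {5,9}. Now deg[5]=0, deg[9]=2.
Step 7: smallest deg-1 vertex = 7, p_7 = 9. Add edge {7,9}. Now deg[7]=0, deg[9]=1.
Final: two remaining deg-1 vertices are 8, 9. Add edge {8,9}.

Answer: 1 2
2 8
3 8
4 7
5 6
5 9
7 9
8 9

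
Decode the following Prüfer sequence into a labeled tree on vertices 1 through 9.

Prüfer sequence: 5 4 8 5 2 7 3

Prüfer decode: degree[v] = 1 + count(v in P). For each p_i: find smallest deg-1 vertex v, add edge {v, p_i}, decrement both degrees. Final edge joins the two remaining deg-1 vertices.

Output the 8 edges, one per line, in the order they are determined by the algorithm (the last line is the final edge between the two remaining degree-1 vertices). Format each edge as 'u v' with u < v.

Initial degrees: {1:1, 2:2, 3:2, 4:2, 5:3, 6:1, 7:2, 8:2, 9:1}
Step 1: smallest deg-1 vertex = 1, p_1 = 5. Add edge {1,5}. Now deg[1]=0, deg[5]=2.
Step 2: smallest deg-1 vertex = 6, p_2 = 4. Add edge {4,6}. Now deg[6]=0, deg[4]=1.
Step 3: smallest deg-1 vertex = 4, p_3 = 8. Add edge {4,8}. Now deg[4]=0, deg[8]=1.
Step 4: smallest deg-1 vertex = 8, p_4 = 5. Add edge {5,8}. Now deg[8]=0, deg[5]=1.
Step 5: smallest deg-1 vertex = 5, p_5 = 2. Add edge {2,5}. Now deg[5]=0, deg[2]=1.
Step 6: smallest deg-1 vertex = 2, p_6 = 7. Add edge {2,7}. Now deg[2]=0, deg[7]=1.
Step 7: smallest deg-1 vertex = 7, p_7 = 3. Add edge {3,7}. Now deg[7]=0, deg[3]=1.
Final: two remaining deg-1 vertices are 3, 9. Add edge {3,9}.

Answer: 1 5
4 6
4 8
5 8
2 5
2 7
3 7
3 9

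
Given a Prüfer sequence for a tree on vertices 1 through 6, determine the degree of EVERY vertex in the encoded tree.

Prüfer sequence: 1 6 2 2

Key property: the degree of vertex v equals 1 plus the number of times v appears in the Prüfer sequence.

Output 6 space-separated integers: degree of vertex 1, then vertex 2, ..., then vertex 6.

Answer: 2 3 1 1 1 2

Derivation:
p_1 = 1: count[1] becomes 1
p_2 = 6: count[6] becomes 1
p_3 = 2: count[2] becomes 1
p_4 = 2: count[2] becomes 2
Degrees (1 + count): deg[1]=1+1=2, deg[2]=1+2=3, deg[3]=1+0=1, deg[4]=1+0=1, deg[5]=1+0=1, deg[6]=1+1=2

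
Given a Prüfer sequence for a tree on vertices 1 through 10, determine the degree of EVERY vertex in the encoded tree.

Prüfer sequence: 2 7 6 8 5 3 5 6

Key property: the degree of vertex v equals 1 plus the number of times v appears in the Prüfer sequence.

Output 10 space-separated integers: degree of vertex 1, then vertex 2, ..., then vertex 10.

p_1 = 2: count[2] becomes 1
p_2 = 7: count[7] becomes 1
p_3 = 6: count[6] becomes 1
p_4 = 8: count[8] becomes 1
p_5 = 5: count[5] becomes 1
p_6 = 3: count[3] becomes 1
p_7 = 5: count[5] becomes 2
p_8 = 6: count[6] becomes 2
Degrees (1 + count): deg[1]=1+0=1, deg[2]=1+1=2, deg[3]=1+1=2, deg[4]=1+0=1, deg[5]=1+2=3, deg[6]=1+2=3, deg[7]=1+1=2, deg[8]=1+1=2, deg[9]=1+0=1, deg[10]=1+0=1

Answer: 1 2 2 1 3 3 2 2 1 1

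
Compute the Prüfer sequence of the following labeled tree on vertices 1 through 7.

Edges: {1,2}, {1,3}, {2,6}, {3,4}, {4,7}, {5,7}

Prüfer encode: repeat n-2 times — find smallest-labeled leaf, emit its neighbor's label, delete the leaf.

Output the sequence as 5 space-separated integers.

Step 1: leaves = {5,6}. Remove smallest leaf 5, emit neighbor 7.
Step 2: leaves = {6,7}. Remove smallest leaf 6, emit neighbor 2.
Step 3: leaves = {2,7}. Remove smallest leaf 2, emit neighbor 1.
Step 4: leaves = {1,7}. Remove smallest leaf 1, emit neighbor 3.
Step 5: leaves = {3,7}. Remove smallest leaf 3, emit neighbor 4.
Done: 2 vertices remain (4, 7). Sequence = [7 2 1 3 4]

Answer: 7 2 1 3 4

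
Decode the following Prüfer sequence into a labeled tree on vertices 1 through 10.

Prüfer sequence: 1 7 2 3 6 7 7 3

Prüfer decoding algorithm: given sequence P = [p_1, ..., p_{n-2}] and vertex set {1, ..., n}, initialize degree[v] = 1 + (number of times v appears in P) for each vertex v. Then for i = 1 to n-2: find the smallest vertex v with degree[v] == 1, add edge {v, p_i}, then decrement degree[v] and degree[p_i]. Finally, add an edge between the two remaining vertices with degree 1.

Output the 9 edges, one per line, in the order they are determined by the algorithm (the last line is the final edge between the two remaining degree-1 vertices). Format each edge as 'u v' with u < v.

Answer: 1 4
1 7
2 5
2 3
6 8
6 7
7 9
3 7
3 10

Derivation:
Initial degrees: {1:2, 2:2, 3:3, 4:1, 5:1, 6:2, 7:4, 8:1, 9:1, 10:1}
Step 1: smallest deg-1 vertex = 4, p_1 = 1. Add edge {1,4}. Now deg[4]=0, deg[1]=1.
Step 2: smallest deg-1 vertex = 1, p_2 = 7. Add edge {1,7}. Now deg[1]=0, deg[7]=3.
Step 3: smallest deg-1 vertex = 5, p_3 = 2. Add edge {2,5}. Now deg[5]=0, deg[2]=1.
Step 4: smallest deg-1 vertex = 2, p_4 = 3. Add edge {2,3}. Now deg[2]=0, deg[3]=2.
Step 5: smallest deg-1 vertex = 8, p_5 = 6. Add edge {6,8}. Now deg[8]=0, deg[6]=1.
Step 6: smallest deg-1 vertex = 6, p_6 = 7. Add edge {6,7}. Now deg[6]=0, deg[7]=2.
Step 7: smallest deg-1 vertex = 9, p_7 = 7. Add edge {7,9}. Now deg[9]=0, deg[7]=1.
Step 8: smallest deg-1 vertex = 7, p_8 = 3. Add edge {3,7}. Now deg[7]=0, deg[3]=1.
Final: two remaining deg-1 vertices are 3, 10. Add edge {3,10}.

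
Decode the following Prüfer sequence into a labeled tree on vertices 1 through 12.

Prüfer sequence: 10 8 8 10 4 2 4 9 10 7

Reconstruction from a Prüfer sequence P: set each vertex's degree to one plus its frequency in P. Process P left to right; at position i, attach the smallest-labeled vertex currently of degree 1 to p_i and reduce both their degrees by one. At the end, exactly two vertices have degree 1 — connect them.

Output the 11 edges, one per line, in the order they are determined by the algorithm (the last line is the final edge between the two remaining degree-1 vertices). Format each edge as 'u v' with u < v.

Answer: 1 10
3 8
5 8
6 10
4 8
2 11
2 4
4 9
9 10
7 10
7 12

Derivation:
Initial degrees: {1:1, 2:2, 3:1, 4:3, 5:1, 6:1, 7:2, 8:3, 9:2, 10:4, 11:1, 12:1}
Step 1: smallest deg-1 vertex = 1, p_1 = 10. Add edge {1,10}. Now deg[1]=0, deg[10]=3.
Step 2: smallest deg-1 vertex = 3, p_2 = 8. Add edge {3,8}. Now deg[3]=0, deg[8]=2.
Step 3: smallest deg-1 vertex = 5, p_3 = 8. Add edge {5,8}. Now deg[5]=0, deg[8]=1.
Step 4: smallest deg-1 vertex = 6, p_4 = 10. Add edge {6,10}. Now deg[6]=0, deg[10]=2.
Step 5: smallest deg-1 vertex = 8, p_5 = 4. Add edge {4,8}. Now deg[8]=0, deg[4]=2.
Step 6: smallest deg-1 vertex = 11, p_6 = 2. Add edge {2,11}. Now deg[11]=0, deg[2]=1.
Step 7: smallest deg-1 vertex = 2, p_7 = 4. Add edge {2,4}. Now deg[2]=0, deg[4]=1.
Step 8: smallest deg-1 vertex = 4, p_8 = 9. Add edge {4,9}. Now deg[4]=0, deg[9]=1.
Step 9: smallest deg-1 vertex = 9, p_9 = 10. Add edge {9,10}. Now deg[9]=0, deg[10]=1.
Step 10: smallest deg-1 vertex = 10, p_10 = 7. Add edge {7,10}. Now deg[10]=0, deg[7]=1.
Final: two remaining deg-1 vertices are 7, 12. Add edge {7,12}.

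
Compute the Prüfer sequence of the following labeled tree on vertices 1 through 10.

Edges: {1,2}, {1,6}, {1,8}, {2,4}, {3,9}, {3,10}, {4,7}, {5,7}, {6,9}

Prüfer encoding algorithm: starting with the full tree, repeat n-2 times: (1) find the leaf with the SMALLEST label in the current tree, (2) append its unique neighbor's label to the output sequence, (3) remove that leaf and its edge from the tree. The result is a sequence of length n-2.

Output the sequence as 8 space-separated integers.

Step 1: leaves = {5,8,10}. Remove smallest leaf 5, emit neighbor 7.
Step 2: leaves = {7,8,10}. Remove smallest leaf 7, emit neighbor 4.
Step 3: leaves = {4,8,10}. Remove smallest leaf 4, emit neighbor 2.
Step 4: leaves = {2,8,10}. Remove smallest leaf 2, emit neighbor 1.
Step 5: leaves = {8,10}. Remove smallest leaf 8, emit neighbor 1.
Step 6: leaves = {1,10}. Remove smallest leaf 1, emit neighbor 6.
Step 7: leaves = {6,10}. Remove smallest leaf 6, emit neighbor 9.
Step 8: leaves = {9,10}. Remove smallest leaf 9, emit neighbor 3.
Done: 2 vertices remain (3, 10). Sequence = [7 4 2 1 1 6 9 3]

Answer: 7 4 2 1 1 6 9 3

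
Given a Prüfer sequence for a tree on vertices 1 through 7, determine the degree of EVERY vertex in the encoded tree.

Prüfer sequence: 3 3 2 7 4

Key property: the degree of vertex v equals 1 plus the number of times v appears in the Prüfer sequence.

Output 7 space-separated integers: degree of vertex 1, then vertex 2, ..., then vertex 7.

Answer: 1 2 3 2 1 1 2

Derivation:
p_1 = 3: count[3] becomes 1
p_2 = 3: count[3] becomes 2
p_3 = 2: count[2] becomes 1
p_4 = 7: count[7] becomes 1
p_5 = 4: count[4] becomes 1
Degrees (1 + count): deg[1]=1+0=1, deg[2]=1+1=2, deg[3]=1+2=3, deg[4]=1+1=2, deg[5]=1+0=1, deg[6]=1+0=1, deg[7]=1+1=2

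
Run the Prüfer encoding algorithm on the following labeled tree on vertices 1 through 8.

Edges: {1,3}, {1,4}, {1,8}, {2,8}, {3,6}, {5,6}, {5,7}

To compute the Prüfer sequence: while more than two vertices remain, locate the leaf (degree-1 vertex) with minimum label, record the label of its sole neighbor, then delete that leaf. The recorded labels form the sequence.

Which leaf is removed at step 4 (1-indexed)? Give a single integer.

Answer: 5

Derivation:
Step 1: current leaves = {2,4,7}. Remove leaf 2 (neighbor: 8).
Step 2: current leaves = {4,7,8}. Remove leaf 4 (neighbor: 1).
Step 3: current leaves = {7,8}. Remove leaf 7 (neighbor: 5).
Step 4: current leaves = {5,8}. Remove leaf 5 (neighbor: 6).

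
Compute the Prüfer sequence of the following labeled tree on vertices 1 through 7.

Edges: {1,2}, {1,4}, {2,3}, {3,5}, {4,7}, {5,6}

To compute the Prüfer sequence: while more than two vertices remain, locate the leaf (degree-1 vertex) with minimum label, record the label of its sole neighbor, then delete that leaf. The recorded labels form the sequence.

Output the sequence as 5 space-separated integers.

Answer: 5 3 2 1 4

Derivation:
Step 1: leaves = {6,7}. Remove smallest leaf 6, emit neighbor 5.
Step 2: leaves = {5,7}. Remove smallest leaf 5, emit neighbor 3.
Step 3: leaves = {3,7}. Remove smallest leaf 3, emit neighbor 2.
Step 4: leaves = {2,7}. Remove smallest leaf 2, emit neighbor 1.
Step 5: leaves = {1,7}. Remove smallest leaf 1, emit neighbor 4.
Done: 2 vertices remain (4, 7). Sequence = [5 3 2 1 4]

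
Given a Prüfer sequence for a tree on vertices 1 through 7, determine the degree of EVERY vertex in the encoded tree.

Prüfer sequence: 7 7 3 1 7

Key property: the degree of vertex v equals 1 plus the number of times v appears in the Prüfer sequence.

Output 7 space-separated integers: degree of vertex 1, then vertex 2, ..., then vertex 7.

Answer: 2 1 2 1 1 1 4

Derivation:
p_1 = 7: count[7] becomes 1
p_2 = 7: count[7] becomes 2
p_3 = 3: count[3] becomes 1
p_4 = 1: count[1] becomes 1
p_5 = 7: count[7] becomes 3
Degrees (1 + count): deg[1]=1+1=2, deg[2]=1+0=1, deg[3]=1+1=2, deg[4]=1+0=1, deg[5]=1+0=1, deg[6]=1+0=1, deg[7]=1+3=4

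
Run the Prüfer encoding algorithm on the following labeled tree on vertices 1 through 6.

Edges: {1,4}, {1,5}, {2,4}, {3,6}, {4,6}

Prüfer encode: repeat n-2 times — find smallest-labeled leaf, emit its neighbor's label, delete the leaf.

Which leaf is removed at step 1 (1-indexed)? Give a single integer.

Answer: 2

Derivation:
Step 1: current leaves = {2,3,5}. Remove leaf 2 (neighbor: 4).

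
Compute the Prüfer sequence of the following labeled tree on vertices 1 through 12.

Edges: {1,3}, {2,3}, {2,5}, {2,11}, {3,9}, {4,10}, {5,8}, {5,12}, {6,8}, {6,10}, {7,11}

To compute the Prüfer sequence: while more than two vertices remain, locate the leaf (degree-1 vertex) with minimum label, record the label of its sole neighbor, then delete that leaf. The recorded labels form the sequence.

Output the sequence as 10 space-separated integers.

Answer: 3 10 11 3 2 6 8 5 2 5

Derivation:
Step 1: leaves = {1,4,7,9,12}. Remove smallest leaf 1, emit neighbor 3.
Step 2: leaves = {4,7,9,12}. Remove smallest leaf 4, emit neighbor 10.
Step 3: leaves = {7,9,10,12}. Remove smallest leaf 7, emit neighbor 11.
Step 4: leaves = {9,10,11,12}. Remove smallest leaf 9, emit neighbor 3.
Step 5: leaves = {3,10,11,12}. Remove smallest leaf 3, emit neighbor 2.
Step 6: leaves = {10,11,12}. Remove smallest leaf 10, emit neighbor 6.
Step 7: leaves = {6,11,12}. Remove smallest leaf 6, emit neighbor 8.
Step 8: leaves = {8,11,12}. Remove smallest leaf 8, emit neighbor 5.
Step 9: leaves = {11,12}. Remove smallest leaf 11, emit neighbor 2.
Step 10: leaves = {2,12}. Remove smallest leaf 2, emit neighbor 5.
Done: 2 vertices remain (5, 12). Sequence = [3 10 11 3 2 6 8 5 2 5]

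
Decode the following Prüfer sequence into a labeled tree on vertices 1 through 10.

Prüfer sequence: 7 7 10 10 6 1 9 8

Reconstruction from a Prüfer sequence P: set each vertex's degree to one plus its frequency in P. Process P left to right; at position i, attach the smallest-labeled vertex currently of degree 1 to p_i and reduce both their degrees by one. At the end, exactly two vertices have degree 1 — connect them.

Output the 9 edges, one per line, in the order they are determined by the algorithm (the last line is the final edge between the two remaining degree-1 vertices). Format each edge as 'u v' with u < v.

Answer: 2 7
3 7
4 10
5 10
6 7
1 6
1 9
8 9
8 10

Derivation:
Initial degrees: {1:2, 2:1, 3:1, 4:1, 5:1, 6:2, 7:3, 8:2, 9:2, 10:3}
Step 1: smallest deg-1 vertex = 2, p_1 = 7. Add edge {2,7}. Now deg[2]=0, deg[7]=2.
Step 2: smallest deg-1 vertex = 3, p_2 = 7. Add edge {3,7}. Now deg[3]=0, deg[7]=1.
Step 3: smallest deg-1 vertex = 4, p_3 = 10. Add edge {4,10}. Now deg[4]=0, deg[10]=2.
Step 4: smallest deg-1 vertex = 5, p_4 = 10. Add edge {5,10}. Now deg[5]=0, deg[10]=1.
Step 5: smallest deg-1 vertex = 7, p_5 = 6. Add edge {6,7}. Now deg[7]=0, deg[6]=1.
Step 6: smallest deg-1 vertex = 6, p_6 = 1. Add edge {1,6}. Now deg[6]=0, deg[1]=1.
Step 7: smallest deg-1 vertex = 1, p_7 = 9. Add edge {1,9}. Now deg[1]=0, deg[9]=1.
Step 8: smallest deg-1 vertex = 9, p_8 = 8. Add edge {8,9}. Now deg[9]=0, deg[8]=1.
Final: two remaining deg-1 vertices are 8, 10. Add edge {8,10}.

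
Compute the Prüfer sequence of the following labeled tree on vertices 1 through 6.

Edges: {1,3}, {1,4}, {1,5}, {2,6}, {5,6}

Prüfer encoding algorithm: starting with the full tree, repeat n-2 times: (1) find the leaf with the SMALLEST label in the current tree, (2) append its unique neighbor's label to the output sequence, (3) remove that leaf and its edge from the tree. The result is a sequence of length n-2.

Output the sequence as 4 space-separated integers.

Answer: 6 1 1 5

Derivation:
Step 1: leaves = {2,3,4}. Remove smallest leaf 2, emit neighbor 6.
Step 2: leaves = {3,4,6}. Remove smallest leaf 3, emit neighbor 1.
Step 3: leaves = {4,6}. Remove smallest leaf 4, emit neighbor 1.
Step 4: leaves = {1,6}. Remove smallest leaf 1, emit neighbor 5.
Done: 2 vertices remain (5, 6). Sequence = [6 1 1 5]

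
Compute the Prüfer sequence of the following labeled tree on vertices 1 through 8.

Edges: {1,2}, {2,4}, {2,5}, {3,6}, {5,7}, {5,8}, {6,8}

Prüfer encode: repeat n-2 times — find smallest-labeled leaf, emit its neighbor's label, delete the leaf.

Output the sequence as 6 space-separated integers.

Answer: 2 6 2 5 8 5

Derivation:
Step 1: leaves = {1,3,4,7}. Remove smallest leaf 1, emit neighbor 2.
Step 2: leaves = {3,4,7}. Remove smallest leaf 3, emit neighbor 6.
Step 3: leaves = {4,6,7}. Remove smallest leaf 4, emit neighbor 2.
Step 4: leaves = {2,6,7}. Remove smallest leaf 2, emit neighbor 5.
Step 5: leaves = {6,7}. Remove smallest leaf 6, emit neighbor 8.
Step 6: leaves = {7,8}. Remove smallest leaf 7, emit neighbor 5.
Done: 2 vertices remain (5, 8). Sequence = [2 6 2 5 8 5]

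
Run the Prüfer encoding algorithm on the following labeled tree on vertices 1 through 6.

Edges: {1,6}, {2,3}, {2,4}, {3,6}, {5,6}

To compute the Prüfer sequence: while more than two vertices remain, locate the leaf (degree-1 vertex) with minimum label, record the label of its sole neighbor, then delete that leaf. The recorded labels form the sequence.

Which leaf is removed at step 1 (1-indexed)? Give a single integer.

Answer: 1

Derivation:
Step 1: current leaves = {1,4,5}. Remove leaf 1 (neighbor: 6).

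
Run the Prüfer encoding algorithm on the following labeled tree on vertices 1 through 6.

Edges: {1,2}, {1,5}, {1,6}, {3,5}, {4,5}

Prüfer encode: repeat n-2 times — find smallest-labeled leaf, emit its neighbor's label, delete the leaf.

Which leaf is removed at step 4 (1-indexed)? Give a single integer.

Answer: 5

Derivation:
Step 1: current leaves = {2,3,4,6}. Remove leaf 2 (neighbor: 1).
Step 2: current leaves = {3,4,6}. Remove leaf 3 (neighbor: 5).
Step 3: current leaves = {4,6}. Remove leaf 4 (neighbor: 5).
Step 4: current leaves = {5,6}. Remove leaf 5 (neighbor: 1).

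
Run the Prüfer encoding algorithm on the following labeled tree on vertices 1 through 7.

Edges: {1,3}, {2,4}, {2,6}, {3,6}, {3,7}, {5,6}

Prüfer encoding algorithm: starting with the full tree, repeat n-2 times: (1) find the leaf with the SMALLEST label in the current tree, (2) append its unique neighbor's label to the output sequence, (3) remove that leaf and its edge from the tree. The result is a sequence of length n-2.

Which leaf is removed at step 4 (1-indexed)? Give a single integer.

Answer: 5

Derivation:
Step 1: current leaves = {1,4,5,7}. Remove leaf 1 (neighbor: 3).
Step 2: current leaves = {4,5,7}. Remove leaf 4 (neighbor: 2).
Step 3: current leaves = {2,5,7}. Remove leaf 2 (neighbor: 6).
Step 4: current leaves = {5,7}. Remove leaf 5 (neighbor: 6).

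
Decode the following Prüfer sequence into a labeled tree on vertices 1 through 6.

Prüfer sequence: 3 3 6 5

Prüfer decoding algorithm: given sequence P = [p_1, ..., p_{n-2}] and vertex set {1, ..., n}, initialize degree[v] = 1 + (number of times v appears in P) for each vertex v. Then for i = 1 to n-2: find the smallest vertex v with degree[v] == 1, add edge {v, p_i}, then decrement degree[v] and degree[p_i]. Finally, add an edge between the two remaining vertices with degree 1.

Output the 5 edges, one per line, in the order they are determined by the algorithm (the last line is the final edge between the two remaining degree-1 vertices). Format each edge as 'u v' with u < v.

Answer: 1 3
2 3
3 6
4 5
5 6

Derivation:
Initial degrees: {1:1, 2:1, 3:3, 4:1, 5:2, 6:2}
Step 1: smallest deg-1 vertex = 1, p_1 = 3. Add edge {1,3}. Now deg[1]=0, deg[3]=2.
Step 2: smallest deg-1 vertex = 2, p_2 = 3. Add edge {2,3}. Now deg[2]=0, deg[3]=1.
Step 3: smallest deg-1 vertex = 3, p_3 = 6. Add edge {3,6}. Now deg[3]=0, deg[6]=1.
Step 4: smallest deg-1 vertex = 4, p_4 = 5. Add edge {4,5}. Now deg[4]=0, deg[5]=1.
Final: two remaining deg-1 vertices are 5, 6. Add edge {5,6}.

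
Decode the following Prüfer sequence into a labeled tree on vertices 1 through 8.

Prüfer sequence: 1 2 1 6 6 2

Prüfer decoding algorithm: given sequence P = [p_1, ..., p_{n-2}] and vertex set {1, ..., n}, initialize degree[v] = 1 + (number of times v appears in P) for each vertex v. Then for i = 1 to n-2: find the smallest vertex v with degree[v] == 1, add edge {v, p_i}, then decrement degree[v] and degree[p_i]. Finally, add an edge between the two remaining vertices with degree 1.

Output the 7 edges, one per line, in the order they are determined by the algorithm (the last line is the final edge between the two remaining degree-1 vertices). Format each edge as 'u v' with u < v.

Answer: 1 3
2 4
1 5
1 6
6 7
2 6
2 8

Derivation:
Initial degrees: {1:3, 2:3, 3:1, 4:1, 5:1, 6:3, 7:1, 8:1}
Step 1: smallest deg-1 vertex = 3, p_1 = 1. Add edge {1,3}. Now deg[3]=0, deg[1]=2.
Step 2: smallest deg-1 vertex = 4, p_2 = 2. Add edge {2,4}. Now deg[4]=0, deg[2]=2.
Step 3: smallest deg-1 vertex = 5, p_3 = 1. Add edge {1,5}. Now deg[5]=0, deg[1]=1.
Step 4: smallest deg-1 vertex = 1, p_4 = 6. Add edge {1,6}. Now deg[1]=0, deg[6]=2.
Step 5: smallest deg-1 vertex = 7, p_5 = 6. Add edge {6,7}. Now deg[7]=0, deg[6]=1.
Step 6: smallest deg-1 vertex = 6, p_6 = 2. Add edge {2,6}. Now deg[6]=0, deg[2]=1.
Final: two remaining deg-1 vertices are 2, 8. Add edge {2,8}.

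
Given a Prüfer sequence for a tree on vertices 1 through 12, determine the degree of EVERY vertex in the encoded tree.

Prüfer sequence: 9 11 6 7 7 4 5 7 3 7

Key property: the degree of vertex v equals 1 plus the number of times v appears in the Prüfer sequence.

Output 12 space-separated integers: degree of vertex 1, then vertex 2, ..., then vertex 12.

Answer: 1 1 2 2 2 2 5 1 2 1 2 1

Derivation:
p_1 = 9: count[9] becomes 1
p_2 = 11: count[11] becomes 1
p_3 = 6: count[6] becomes 1
p_4 = 7: count[7] becomes 1
p_5 = 7: count[7] becomes 2
p_6 = 4: count[4] becomes 1
p_7 = 5: count[5] becomes 1
p_8 = 7: count[7] becomes 3
p_9 = 3: count[3] becomes 1
p_10 = 7: count[7] becomes 4
Degrees (1 + count): deg[1]=1+0=1, deg[2]=1+0=1, deg[3]=1+1=2, deg[4]=1+1=2, deg[5]=1+1=2, deg[6]=1+1=2, deg[7]=1+4=5, deg[8]=1+0=1, deg[9]=1+1=2, deg[10]=1+0=1, deg[11]=1+1=2, deg[12]=1+0=1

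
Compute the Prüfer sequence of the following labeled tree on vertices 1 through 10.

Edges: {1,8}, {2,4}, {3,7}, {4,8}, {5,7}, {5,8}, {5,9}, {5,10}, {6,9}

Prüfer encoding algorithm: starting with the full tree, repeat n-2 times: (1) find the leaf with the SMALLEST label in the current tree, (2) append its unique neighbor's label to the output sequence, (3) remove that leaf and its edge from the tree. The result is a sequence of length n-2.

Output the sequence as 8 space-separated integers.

Step 1: leaves = {1,2,3,6,10}. Remove smallest leaf 1, emit neighbor 8.
Step 2: leaves = {2,3,6,10}. Remove smallest leaf 2, emit neighbor 4.
Step 3: leaves = {3,4,6,10}. Remove smallest leaf 3, emit neighbor 7.
Step 4: leaves = {4,6,7,10}. Remove smallest leaf 4, emit neighbor 8.
Step 5: leaves = {6,7,8,10}. Remove smallest leaf 6, emit neighbor 9.
Step 6: leaves = {7,8,9,10}. Remove smallest leaf 7, emit neighbor 5.
Step 7: leaves = {8,9,10}. Remove smallest leaf 8, emit neighbor 5.
Step 8: leaves = {9,10}. Remove smallest leaf 9, emit neighbor 5.
Done: 2 vertices remain (5, 10). Sequence = [8 4 7 8 9 5 5 5]

Answer: 8 4 7 8 9 5 5 5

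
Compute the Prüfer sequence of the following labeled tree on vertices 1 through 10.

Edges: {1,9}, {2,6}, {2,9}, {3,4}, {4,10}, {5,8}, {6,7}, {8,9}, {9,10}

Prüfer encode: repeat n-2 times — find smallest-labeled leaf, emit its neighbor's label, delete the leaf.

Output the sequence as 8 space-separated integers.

Step 1: leaves = {1,3,5,7}. Remove smallest leaf 1, emit neighbor 9.
Step 2: leaves = {3,5,7}. Remove smallest leaf 3, emit neighbor 4.
Step 3: leaves = {4,5,7}. Remove smallest leaf 4, emit neighbor 10.
Step 4: leaves = {5,7,10}. Remove smallest leaf 5, emit neighbor 8.
Step 5: leaves = {7,8,10}. Remove smallest leaf 7, emit neighbor 6.
Step 6: leaves = {6,8,10}. Remove smallest leaf 6, emit neighbor 2.
Step 7: leaves = {2,8,10}. Remove smallest leaf 2, emit neighbor 9.
Step 8: leaves = {8,10}. Remove smallest leaf 8, emit neighbor 9.
Done: 2 vertices remain (9, 10). Sequence = [9 4 10 8 6 2 9 9]

Answer: 9 4 10 8 6 2 9 9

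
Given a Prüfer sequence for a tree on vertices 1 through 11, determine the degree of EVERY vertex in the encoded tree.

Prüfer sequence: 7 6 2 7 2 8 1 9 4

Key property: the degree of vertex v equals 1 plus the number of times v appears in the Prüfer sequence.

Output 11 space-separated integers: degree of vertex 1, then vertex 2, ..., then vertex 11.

p_1 = 7: count[7] becomes 1
p_2 = 6: count[6] becomes 1
p_3 = 2: count[2] becomes 1
p_4 = 7: count[7] becomes 2
p_5 = 2: count[2] becomes 2
p_6 = 8: count[8] becomes 1
p_7 = 1: count[1] becomes 1
p_8 = 9: count[9] becomes 1
p_9 = 4: count[4] becomes 1
Degrees (1 + count): deg[1]=1+1=2, deg[2]=1+2=3, deg[3]=1+0=1, deg[4]=1+1=2, deg[5]=1+0=1, deg[6]=1+1=2, deg[7]=1+2=3, deg[8]=1+1=2, deg[9]=1+1=2, deg[10]=1+0=1, deg[11]=1+0=1

Answer: 2 3 1 2 1 2 3 2 2 1 1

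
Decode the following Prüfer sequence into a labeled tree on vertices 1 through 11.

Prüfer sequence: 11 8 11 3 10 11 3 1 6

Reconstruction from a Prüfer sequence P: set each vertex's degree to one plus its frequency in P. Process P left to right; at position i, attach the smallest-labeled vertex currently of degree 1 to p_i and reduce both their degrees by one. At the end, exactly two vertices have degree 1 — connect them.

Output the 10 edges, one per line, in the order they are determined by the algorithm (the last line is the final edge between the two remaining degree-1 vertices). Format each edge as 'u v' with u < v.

Answer: 2 11
4 8
5 11
3 7
8 10
9 11
3 10
1 3
1 6
6 11

Derivation:
Initial degrees: {1:2, 2:1, 3:3, 4:1, 5:1, 6:2, 7:1, 8:2, 9:1, 10:2, 11:4}
Step 1: smallest deg-1 vertex = 2, p_1 = 11. Add edge {2,11}. Now deg[2]=0, deg[11]=3.
Step 2: smallest deg-1 vertex = 4, p_2 = 8. Add edge {4,8}. Now deg[4]=0, deg[8]=1.
Step 3: smallest deg-1 vertex = 5, p_3 = 11. Add edge {5,11}. Now deg[5]=0, deg[11]=2.
Step 4: smallest deg-1 vertex = 7, p_4 = 3. Add edge {3,7}. Now deg[7]=0, deg[3]=2.
Step 5: smallest deg-1 vertex = 8, p_5 = 10. Add edge {8,10}. Now deg[8]=0, deg[10]=1.
Step 6: smallest deg-1 vertex = 9, p_6 = 11. Add edge {9,11}. Now deg[9]=0, deg[11]=1.
Step 7: smallest deg-1 vertex = 10, p_7 = 3. Add edge {3,10}. Now deg[10]=0, deg[3]=1.
Step 8: smallest deg-1 vertex = 3, p_8 = 1. Add edge {1,3}. Now deg[3]=0, deg[1]=1.
Step 9: smallest deg-1 vertex = 1, p_9 = 6. Add edge {1,6}. Now deg[1]=0, deg[6]=1.
Final: two remaining deg-1 vertices are 6, 11. Add edge {6,11}.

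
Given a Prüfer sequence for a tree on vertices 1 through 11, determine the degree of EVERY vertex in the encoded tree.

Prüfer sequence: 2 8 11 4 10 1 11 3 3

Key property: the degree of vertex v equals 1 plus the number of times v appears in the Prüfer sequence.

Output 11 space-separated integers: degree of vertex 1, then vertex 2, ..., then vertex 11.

Answer: 2 2 3 2 1 1 1 2 1 2 3

Derivation:
p_1 = 2: count[2] becomes 1
p_2 = 8: count[8] becomes 1
p_3 = 11: count[11] becomes 1
p_4 = 4: count[4] becomes 1
p_5 = 10: count[10] becomes 1
p_6 = 1: count[1] becomes 1
p_7 = 11: count[11] becomes 2
p_8 = 3: count[3] becomes 1
p_9 = 3: count[3] becomes 2
Degrees (1 + count): deg[1]=1+1=2, deg[2]=1+1=2, deg[3]=1+2=3, deg[4]=1+1=2, deg[5]=1+0=1, deg[6]=1+0=1, deg[7]=1+0=1, deg[8]=1+1=2, deg[9]=1+0=1, deg[10]=1+1=2, deg[11]=1+2=3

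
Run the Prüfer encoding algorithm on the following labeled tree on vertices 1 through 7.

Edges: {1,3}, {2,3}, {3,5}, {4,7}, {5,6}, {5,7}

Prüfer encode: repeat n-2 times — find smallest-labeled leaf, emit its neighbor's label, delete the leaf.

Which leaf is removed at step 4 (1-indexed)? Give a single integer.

Step 1: current leaves = {1,2,4,6}. Remove leaf 1 (neighbor: 3).
Step 2: current leaves = {2,4,6}. Remove leaf 2 (neighbor: 3).
Step 3: current leaves = {3,4,6}. Remove leaf 3 (neighbor: 5).
Step 4: current leaves = {4,6}. Remove leaf 4 (neighbor: 7).

Answer: 4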